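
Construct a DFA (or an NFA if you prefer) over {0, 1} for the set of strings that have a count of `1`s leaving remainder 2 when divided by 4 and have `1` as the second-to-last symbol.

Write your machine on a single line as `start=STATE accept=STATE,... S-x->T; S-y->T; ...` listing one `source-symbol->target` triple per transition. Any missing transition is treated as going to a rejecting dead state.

start=A; accept=D,F; A-0->A; A-1->B; B-0->C; B-1->D; C-0->C; C-1->E; D-0->F; D-1->G; E-0->F; E-1->G; F-0->H; F-1->G; G-0->G; G-1->A; H-0->H; H-1->G

Handle the two conditions separately and then intersect. One (4 states) tracks the count of `1`s modulo 4; the other (7 states) tracks the last 2 symbols read. Each combined state is a pair, one component from each; accept when both components accept. Minimizing collapses redundant product states.
       0  1 
>  A   A  B 
   B   C  D 
   C   C  E 
 * D   F  G 
   E   F  G 
 * F   H  G 
   G   G  A 
   H   H  G 
(> = start, * = accepting)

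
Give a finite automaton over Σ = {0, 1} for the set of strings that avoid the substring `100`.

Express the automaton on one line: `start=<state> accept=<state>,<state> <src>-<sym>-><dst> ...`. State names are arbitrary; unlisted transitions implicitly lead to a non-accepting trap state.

This is the complement of 'contains `100`'. Use the same substring-matching states — s0 through s3 holding how much of `100` has just been matched — but flip the accepting set: everything except the trap s3 accepts.
        0   1  
>* s0   s0  s1 
 * s1   s2  s1 
 * s2   s3  s1 
   s3   s3  s3 
(> = start, * = accepting)

start=s0 accept=s0,s1,s2 s0-0->s0 s0-1->s1 s1-0->s2 s1-1->s1 s2-0->s3 s2-1->s1 s3-0->s3 s3-1->s3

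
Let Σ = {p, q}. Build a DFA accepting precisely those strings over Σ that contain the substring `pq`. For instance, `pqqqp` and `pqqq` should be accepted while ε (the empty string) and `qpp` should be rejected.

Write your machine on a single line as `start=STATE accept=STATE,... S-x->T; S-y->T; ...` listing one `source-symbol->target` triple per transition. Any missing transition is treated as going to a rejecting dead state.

States S0..S1 record the length of the longest prefix of `pq` that matches the current input suffix. Reaching S2 means `pq` has been seen, and we stay there forever. Accept from S2.
3 states suffice.
        p   q  
>  S0   S1  S0 
   S1   S1  S2 
 * S2   S2  S2 
(> = start, * = accepting)

start=S0; accept=S2; S0-p->S1; S0-q->S0; S1-p->S1; S1-q->S2; S2-p->S2; S2-q->S2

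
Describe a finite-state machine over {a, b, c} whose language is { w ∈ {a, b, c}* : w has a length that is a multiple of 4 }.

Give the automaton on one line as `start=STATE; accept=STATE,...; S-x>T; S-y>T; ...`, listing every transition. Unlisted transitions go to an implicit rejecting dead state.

start=q0; accept=q0; q0-a>q1; q0-b>q1; q0-c>q1; q1-a>q2; q1-b>q2; q1-c>q2; q2-a>q3; q2-b>q3; q2-c>q3; q3-a>q0; q3-b>q0; q3-c>q0

Only the length mod 4 matters, so use a 4-cycle: from any state, every input symbol moves to the next state, wrapping q3 back to q0. Mark q0 accepting.
With 4 states:
        a   b   c  
>* q0   q1  q1  q1 
   q1   q2  q2  q2 
   q2   q3  q3  q3 
   q3   q0  q0  q0 
(> = start, * = accepting)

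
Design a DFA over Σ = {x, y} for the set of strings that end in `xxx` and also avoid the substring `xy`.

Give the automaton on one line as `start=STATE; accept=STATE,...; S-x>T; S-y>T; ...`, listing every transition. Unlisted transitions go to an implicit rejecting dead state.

Run two small machines in parallel and take their product. One (4 states) tracks how much of the suffix `xxx` has currently been matched; the other (3 states) tracks partial matches of the forbidden pattern `xy`. Each combined state is a pair, one component from each; accept when both components accept. After merging equivalent states the machine shrinks.
With 5 states:
        x   y  
>  s0   s1  s0 
   s1   s2  s3 
   s2   s4  s3 
   s3   s3  s3 
 * s4   s4  s3 
(> = start, * = accepting)

start=s0; accept=s4; s0-x>s1; s0-y>s0; s1-x>s2; s1-y>s3; s2-x>s4; s2-y>s3; s3-x>s3; s3-y>s3; s4-x>s4; s4-y>s3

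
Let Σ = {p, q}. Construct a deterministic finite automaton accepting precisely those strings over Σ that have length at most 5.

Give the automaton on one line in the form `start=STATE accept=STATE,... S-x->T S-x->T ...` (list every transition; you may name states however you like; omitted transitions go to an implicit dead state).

Count input length up to 6: every symbol moves from S0 toward S6, which means 'more than 5' and absorbs. Accept from {S0, S1, S2, S3, S4, S5}.
A 7-state machine:
        p   q  
>* S0   S1  S1 
 * S1   S2  S2 
 * S2   S3  S3 
 * S3   S4  S4 
 * S4   S5  S5 
 * S5   S6  S6 
   S6   S6  S6 
(> = start, * = accepting)

start=S0 accept=S0,S1,S2,S3,S4,S5 S0-p->S1 S0-q->S1 S1-p->S2 S1-q->S2 S2-p->S3 S2-q->S3 S3-p->S4 S3-q->S4 S4-p->S5 S4-q->S5 S5-p->S6 S5-q->S6 S6-p->S6 S6-q->S6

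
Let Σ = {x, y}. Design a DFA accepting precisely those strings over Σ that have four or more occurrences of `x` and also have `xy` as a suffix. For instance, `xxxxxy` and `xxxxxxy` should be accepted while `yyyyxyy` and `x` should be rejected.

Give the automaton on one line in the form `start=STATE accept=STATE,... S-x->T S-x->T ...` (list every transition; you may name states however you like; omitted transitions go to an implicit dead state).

start=s0 accept=s5 s0-x->s1 s0-y->s0 s1-x->s2 s1-y->s1 s2-x->s3 s2-y->s2 s3-x->s4 s3-y->s3 s4-x->s4 s4-y->s5 s5-x->s4 s5-y->s3

Build one automaton per condition and run them in lockstep. The first has 6 states tracking the count of `x`s, saturating at 5; the second has 3 states tracking how much of the suffix `xy` has currently been matched. A product state is a pair (one from each), accepting exactly when both do. Minimizing collapses redundant product states.
        x   y  
>  s0   s1  s0 
   s1   s2  s1 
   s2   s3  s2 
   s3   s4  s3 
   s4   s4  s5 
 * s5   s4  s3 
(> = start, * = accepting)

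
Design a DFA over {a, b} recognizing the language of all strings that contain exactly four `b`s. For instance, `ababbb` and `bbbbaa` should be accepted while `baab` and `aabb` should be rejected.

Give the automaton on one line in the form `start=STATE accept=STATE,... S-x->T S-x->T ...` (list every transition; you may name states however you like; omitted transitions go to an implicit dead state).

start=q0 accept=q4 q0-a->q0 q0-b->q1 q1-a->q1 q1-b->q2 q2-a->q2 q2-b->q3 q3-a->q3 q3-b->q4 q4-a->q4 q4-b->q5 q5-a->q5 q5-b->q5

Only the number of `b`s matters, and only up to 5. Make a chain q0 → q1 → q2 → q3 → q4 → q5 advanced by each `b` (with q5 absorbing); every other symbol self-loops. The accepting set is {q4}.
A 6-state machine:
        a   b  
>  q0   q0  q1 
   q1   q1  q2 
   q2   q2  q3 
   q3   q3  q4 
 * q4   q4  q5 
   q5   q5  q5 
(> = start, * = accepting)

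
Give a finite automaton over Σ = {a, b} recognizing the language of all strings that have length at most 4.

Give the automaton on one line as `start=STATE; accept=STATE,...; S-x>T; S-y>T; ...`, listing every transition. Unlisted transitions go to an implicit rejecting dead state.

We only need to distinguish lengths 0, 1, …, 4, and '>4'. Chain s0 → s1 → s2 → s3 → s4 → s5 on every symbol, with s5 looping. Accepting states: {s0, s1, s2, s3, s4}.
With 6 states:
        a   b  
>* s0   s1  s1 
 * s1   s2  s2 
 * s2   s3  s3 
 * s3   s4  s4 
 * s4   s5  s5 
   s5   s5  s5 
(> = start, * = accepting)

start=s0; accept=s0,s1,s2,s3,s4; s0-a>s1; s0-b>s1; s1-a>s2; s1-b>s2; s2-a>s3; s2-b>s3; s3-a>s4; s3-b>s4; s4-a>s5; s4-b>s5; s5-a>s5; s5-b>s5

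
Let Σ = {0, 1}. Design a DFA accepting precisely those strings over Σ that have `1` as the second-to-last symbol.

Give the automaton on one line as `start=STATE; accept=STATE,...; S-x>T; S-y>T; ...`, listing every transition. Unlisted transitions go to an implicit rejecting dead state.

start=A; accept=F,G; A-0>B; A-1>C; B-0>D; B-1>E; C-0>F; C-1>G; D-0>D; D-1>E; E-0>F; E-1>G; F-0>D; F-1>E; G-0>F; G-1>G

Because acceptance depends on a position counted from the end, the machine has to buffer the most recent 2 symbols. Make each state the string of the last up-to-2 symbols read; on input `x` shift the window left and append `x`. Accept when the buffered window has length 2 and begins with `1`.
7 states suffice.
       0  1 
>  A   B  C 
   B   D  E 
   C   F  G 
   D   D  E 
   E   F  G 
 * F   D  E 
 * G   F  G 
(> = start, * = accepting)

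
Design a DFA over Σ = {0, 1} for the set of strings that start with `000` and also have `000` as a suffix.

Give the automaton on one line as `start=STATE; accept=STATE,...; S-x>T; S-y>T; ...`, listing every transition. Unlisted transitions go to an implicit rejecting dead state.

Build one automaton per condition and run them in lockstep. One (5 states) tracks whether the input so far still matches the prefix `000`; the other (4 states) tracks how much of the suffix `000` has currently been matched. Each combined state is a pair, one component from each; accept when both components accept.
          0    1  
>  s0     s1   s2 
   s1     s3   s2 
   s2     s4   s2 
   s3     s5   s2 
   s4     s6   s2 
 * s5     s5   s7 
   s6     s8   s2 
   s7     s9   s7 
   s8     s8   s2 
   s9    s10   s7 
   s10    s5   s7 
(> = start, * = accepting)

start=s0; accept=s5; s0-0>s1; s0-1>s2; s1-0>s3; s1-1>s2; s2-0>s4; s2-1>s2; s3-0>s5; s3-1>s2; s4-0>s6; s4-1>s2; s5-0>s5; s5-1>s7; s6-0>s8; s6-1>s2; s7-0>s9; s7-1>s7; s8-0>s8; s8-1>s2; s9-0>s10; s9-1>s7; s10-0>s5; s10-1>s7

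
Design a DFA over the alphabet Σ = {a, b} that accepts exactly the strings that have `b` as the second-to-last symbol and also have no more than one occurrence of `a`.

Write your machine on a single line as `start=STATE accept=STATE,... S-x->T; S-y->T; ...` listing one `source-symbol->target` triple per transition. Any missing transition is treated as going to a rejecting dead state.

start=s0; accept=s5,s6,s9; s0-a->s1; s0-b->s2; s1-a->s3; s1-b->s4; s2-a->s5; s2-b->s6; s3-a->s3; s3-b->s7; s4-a->s8; s4-b->s9; s5-a->s3; s5-b->s4; s6-a->s5; s6-b->s6; s7-a->s8; s7-b->s10; s8-a->s3; s8-b->s7; s9-a->s8; s9-b->s9; s10-a->s8; s10-b->s10

Handle the two conditions separately and then intersect. The first has 7 states tracking the last 2 symbols read; the second has 3 states tracking the count of `a`s, saturating at 2. A product state is a pair (one from each), accepting exactly when both do.
An 11-state machine:
          a    b  
>  s0     s1   s2 
   s1     s3   s4 
   s2     s5   s6 
   s3     s3   s7 
   s4     s8   s9 
 * s5     s3   s4 
 * s6     s5   s6 
   s7     s8  s10 
   s8     s3   s7 
 * s9     s8   s9 
   s10    s8  s10 
(> = start, * = accepting)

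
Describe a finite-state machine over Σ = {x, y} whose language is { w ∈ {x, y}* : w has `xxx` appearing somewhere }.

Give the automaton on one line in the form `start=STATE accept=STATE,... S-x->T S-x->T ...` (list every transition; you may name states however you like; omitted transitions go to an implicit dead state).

start=A accept=D A-x->B A-y->A B-x->C B-y->A C-x->D C-y->A D-x->D D-y->D

States A..C record the length of the longest prefix of `xxx` that matches the current input suffix. Reaching D means `xxx` has been seen, and we stay there forever. Accept from D.
4 states suffice.
       x  y 
>  A   B  A 
   B   C  A 
   C   D  A 
 * D   D  D 
(> = start, * = accepting)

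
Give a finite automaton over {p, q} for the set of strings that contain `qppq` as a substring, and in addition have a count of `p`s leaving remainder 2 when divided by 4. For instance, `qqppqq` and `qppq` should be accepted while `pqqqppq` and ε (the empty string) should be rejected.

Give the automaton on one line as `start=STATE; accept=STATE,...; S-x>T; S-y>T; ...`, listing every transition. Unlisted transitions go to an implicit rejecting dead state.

Run two small machines in parallel and take their product. The first has 5 states tracking whether and how much of `qppq` has been seen; the second has 4 states tracking the count of `p`s modulo 4. A product state is a pair (one from each), accepting exactly when both do.
          p    q  
>  S0     S1   S2 
   S1     S3   S4 
   S2     S5   S2 
   S3     S6   S7 
   S4     S8   S4 
   S5     S9   S4 
   S6     S0  S10 
   S7    S11   S7 
   S8    S12   S7 
   S9     S6  S13 
   S10   S14  S10 
   S11   S15  S10 
   S12    S0  S16 
 * S13   S16  S13 
   S14   S17   S2 
   S15    S1  S18 
   S16   S18  S16 
   S17    S3  S19 
   S18   S19  S18 
   S19   S13  S19 
(> = start, * = accepting)

start=S0; accept=S13; S0-p>S1; S0-q>S2; S1-p>S3; S1-q>S4; S2-p>S5; S2-q>S2; S3-p>S6; S3-q>S7; S4-p>S8; S4-q>S4; S5-p>S9; S5-q>S4; S6-p>S0; S6-q>S10; S7-p>S11; S7-q>S7; S8-p>S12; S8-q>S7; S9-p>S6; S9-q>S13; S10-p>S14; S10-q>S10; S11-p>S15; S11-q>S10; S12-p>S0; S12-q>S16; S13-p>S16; S13-q>S13; S14-p>S17; S14-q>S2; S15-p>S1; S15-q>S18; S16-p>S18; S16-q>S16; S17-p>S3; S17-q>S19; S18-p>S19; S18-q>S18; S19-p>S13; S19-q>S19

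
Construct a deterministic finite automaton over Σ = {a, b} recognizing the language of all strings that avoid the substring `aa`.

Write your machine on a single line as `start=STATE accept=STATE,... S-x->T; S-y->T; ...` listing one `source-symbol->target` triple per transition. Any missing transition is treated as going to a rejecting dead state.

This is the complement of 'contains `aa`'. Use the same substring-matching states — q0 through q2 holding how much of `aa` has just been matched — but flip the accepting set: everything except the trap q2 accepts.
A 3-state machine:
        a   b  
>* q0   q1  q0 
 * q1   q2  q0 
   q2   q2  q2 
(> = start, * = accepting)

start=q0; accept=q0,q1; q0-a->q1; q0-b->q0; q1-a->q2; q1-b->q0; q2-a->q2; q2-b->q2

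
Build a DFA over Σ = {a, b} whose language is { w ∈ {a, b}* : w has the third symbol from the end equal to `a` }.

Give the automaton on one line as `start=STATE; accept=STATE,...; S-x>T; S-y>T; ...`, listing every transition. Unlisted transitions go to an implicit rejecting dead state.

A DFA must remember the last 3 symbols (since which symbol is third-to-last isn't known until the input ends). Use one state per possible window of the last ≤3 symbols; accept from those whose window starts with `a`.
          a    b  
>  q0     q1   q2 
   q1     q3   q4 
   q2     q5   q6 
   q3     q7   q8 
   q4     q9  q10 
   q5    q11  q12 
   q6    q13  q14 
 * q7     q7   q8 
 * q8     q9  q10 
 * q9    q11  q12 
 * q10   q13  q14 
   q11    q7   q8 
   q12    q9  q10 
   q13   q11  q12 
   q14   q13  q14 
(> = start, * = accepting)

start=q0; accept=q7,q8,q9,q10; q0-a>q1; q0-b>q2; q1-a>q3; q1-b>q4; q2-a>q5; q2-b>q6; q3-a>q7; q3-b>q8; q4-a>q9; q4-b>q10; q5-a>q11; q5-b>q12; q6-a>q13; q6-b>q14; q7-a>q7; q7-b>q8; q8-a>q9; q8-b>q10; q9-a>q11; q9-b>q12; q10-a>q13; q10-b>q14; q11-a>q7; q11-b>q8; q12-a>q9; q12-b>q10; q13-a>q11; q13-b>q12; q14-a>q13; q14-b>q14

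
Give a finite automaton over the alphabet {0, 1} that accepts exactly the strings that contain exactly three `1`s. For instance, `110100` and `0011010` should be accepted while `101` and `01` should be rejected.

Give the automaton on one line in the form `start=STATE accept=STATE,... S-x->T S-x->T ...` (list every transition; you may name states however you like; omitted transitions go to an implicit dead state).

start=A accept=D A-0->A A-1->B B-0->B B-1->C C-0->C C-1->D D-0->D D-1->E E-0->E E-1->E

Count `1`s, saturating at 4: states A through D mean 0 through 3 `1`s seen; E means more than 3. Each `1` increments (capped at E); other symbols loop. Accept from {D}.
A 5-state machine:
       0  1 
>  A   A  B 
   B   B  C 
   C   C  D 
 * D   D  E 
   E   E  E 
(> = start, * = accepting)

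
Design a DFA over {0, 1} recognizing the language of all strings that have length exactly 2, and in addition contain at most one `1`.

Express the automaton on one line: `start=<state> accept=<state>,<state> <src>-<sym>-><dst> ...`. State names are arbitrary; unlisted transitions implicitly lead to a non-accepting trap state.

Build one automaton per condition and run them in lockstep. The first has 4 states tracking the input length, saturating at 3; the second has 3 states tracking the count of `1`s, saturating at 2. A product state is a pair (one from each), accepting exactly when both do. Minimizing collapses redundant product states.
A 5-state machine:
       0  1 
>  A   B  C 
   B   D  D 
   C   D  E 
 * D   E  E 
   E   E  E 
(> = start, * = accepting)

start=A accept=D A-0->B A-1->C B-0->D B-1->D C-0->D C-1->E D-0->E D-1->E E-0->E E-1->E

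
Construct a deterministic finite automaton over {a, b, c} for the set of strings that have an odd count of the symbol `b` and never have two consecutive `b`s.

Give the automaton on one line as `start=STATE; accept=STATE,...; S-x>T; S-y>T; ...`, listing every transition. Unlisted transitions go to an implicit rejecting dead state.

Run two small machines in parallel and take their product. One (2 states) tracks the count of `b`s modulo 2; the other (3 states) tracks partial matches of the forbidden pattern `bb`. Each combined state is a pair, one component from each; accept when both components accept.
With 6 states:
        a   b   c  
>  s0   s0  s1  s0 
 * s1   s2  s3  s2 
 * s2   s2  s4  s2 
   s3   s3  s5  s3 
   s4   s0  s5  s0 
   s5   s5  s3  s5 
(> = start, * = accepting)

start=s0; accept=s1,s2; s0-a>s0; s0-b>s1; s0-c>s0; s1-a>s2; s1-b>s3; s1-c>s2; s2-a>s2; s2-b>s4; s2-c>s2; s3-a>s3; s3-b>s5; s3-c>s3; s4-a>s0; s4-b>s5; s4-c>s0; s5-a>s5; s5-b>s3; s5-c>s5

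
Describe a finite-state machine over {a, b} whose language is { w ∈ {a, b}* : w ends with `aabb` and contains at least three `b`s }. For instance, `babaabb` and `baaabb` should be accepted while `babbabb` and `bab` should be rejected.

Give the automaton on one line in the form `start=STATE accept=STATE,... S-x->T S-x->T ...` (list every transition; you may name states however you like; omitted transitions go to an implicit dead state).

Handle the two conditions separately and then intersect. One (5 states) tracks how much of the suffix `aabb` has currently been matched; the other (5 states) tracks the count of `b`s, saturating at 4. Each combined state is a pair, one component from each; accept when both components accept. After merging equivalent states the machine shrinks.
        a   b  
>  q0   q0  q1 
   q1   q2  q1 
   q2   q3  q1 
   q3   q3  q4 
   q4   q2  q5 
 * q5   q2  q1 
(> = start, * = accepting)

start=q0 accept=q5 q0-a->q0 q0-b->q1 q1-a->q2 q1-b->q1 q2-a->q3 q2-b->q1 q3-a->q3 q3-b->q4 q4-a->q2 q4-b->q5 q5-a->q2 q5-b->q1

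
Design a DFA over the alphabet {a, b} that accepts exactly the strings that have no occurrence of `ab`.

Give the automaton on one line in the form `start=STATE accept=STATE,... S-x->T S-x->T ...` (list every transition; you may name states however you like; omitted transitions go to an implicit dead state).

Track partial matches of the forbidden pattern `ab`. State q2 is a dead state reached once `ab` has occurred; every other state accepts. q0 means no part of `ab` is currently matched.
With 3 states:
        a   b  
>* q0   q1  q0 
 * q1   q1  q2 
   q2   q2  q2 
(> = start, * = accepting)

start=q0 accept=q0,q1 q0-a->q1 q0-b->q0 q1-a->q1 q1-b->q2 q2-a->q2 q2-b->q2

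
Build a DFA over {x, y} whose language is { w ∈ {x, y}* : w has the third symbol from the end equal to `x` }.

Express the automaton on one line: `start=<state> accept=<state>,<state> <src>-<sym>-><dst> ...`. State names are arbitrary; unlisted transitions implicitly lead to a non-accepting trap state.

start=q0 accept=q7,q8,q9,q10 q0-x->q1 q0-y->q2 q1-x->q3 q1-y->q4 q2-x->q5 q2-y->q6 q3-x->q7 q3-y->q8 q4-x->q9 q4-y->q10 q5-x->q11 q5-y->q12 q6-x->q13 q6-y->q14 q7-x->q7 q7-y->q8 q8-x->q9 q8-y->q10 q9-x->q11 q9-y->q12 q10-x->q13 q10-y->q14 q11-x->q7 q11-y->q8 q12-x->q9 q12-y->q10 q13-x->q11 q13-y->q12 q14-x->q13 q14-y->q14

A DFA must remember the last 3 symbols (since which symbol is third-to-last isn't known until the input ends). Use one state per possible window of the last ≤3 symbols; accept from those whose window starts with `x`.
          x    y  
>  q0     q1   q2 
   q1     q3   q4 
   q2     q5   q6 
   q3     q7   q8 
   q4     q9  q10 
   q5    q11  q12 
   q6    q13  q14 
 * q7     q7   q8 
 * q8     q9  q10 
 * q9    q11  q12 
 * q10   q13  q14 
   q11    q7   q8 
   q12    q9  q10 
   q13   q11  q12 
   q14   q13  q14 
(> = start, * = accepting)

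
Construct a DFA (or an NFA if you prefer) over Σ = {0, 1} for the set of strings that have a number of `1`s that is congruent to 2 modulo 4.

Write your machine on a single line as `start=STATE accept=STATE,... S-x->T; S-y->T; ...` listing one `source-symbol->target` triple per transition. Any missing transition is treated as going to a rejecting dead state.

start=q0; accept=q2; q0-0->q0; q0-1->q1; q1-0->q1; q1-1->q2; q2-0->q2; q2-1->q3; q3-0->q3; q3-1->q0

Keep the running count of `1`s modulo 4: each `1` advances along the cycle q0 → q1 → q2 → q3 → q0 while other symbols loop. Accept at q2.
4 states suffice.
        0   1  
>  q0   q0  q1 
   q1   q1  q2 
 * q2   q2  q3 
   q3   q3  q0 
(> = start, * = accepting)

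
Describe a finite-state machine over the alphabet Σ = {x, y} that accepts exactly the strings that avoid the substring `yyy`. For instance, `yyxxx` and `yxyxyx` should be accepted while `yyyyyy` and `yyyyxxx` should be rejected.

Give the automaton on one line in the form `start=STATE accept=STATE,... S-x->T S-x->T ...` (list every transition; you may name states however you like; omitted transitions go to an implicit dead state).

start=q0 accept=q0,q1,q2 q0-x->q0 q0-y->q1 q1-x->q0 q1-y->q2 q2-x->q0 q2-y->q3 q3-x->q3 q3-y->q3

Track partial matches of the forbidden pattern `yyy`. State q3 is a dead state reached once `yyy` has occurred; every other state accepts. q0 means no part of `yyy` is currently matched.
With 4 states:
        x   y  
>* q0   q0  q1 
 * q1   q0  q2 
 * q2   q0  q3 
   q3   q3  q3 
(> = start, * = accepting)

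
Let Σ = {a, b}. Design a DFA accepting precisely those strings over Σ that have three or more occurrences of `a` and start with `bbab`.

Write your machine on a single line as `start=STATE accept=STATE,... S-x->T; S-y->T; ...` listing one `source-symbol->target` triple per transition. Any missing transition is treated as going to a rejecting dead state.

Build one automaton per condition and run them in lockstep. One (5 states) tracks the count of `a`s, saturating at 4; the other (6 states) tracks whether the input so far still matches the prefix `bbab`. Each combined state is a pair, one component from each; accept when both components accept.
With 13 states:
          a    b  
>  s0     s1   s2 
   s1     s3   s1 
   s2     s1   s4 
   s3     s5   s3 
   s4     s6   s7 
   s5     s8   s5 
   s6     s3   s9 
   s7     s1   s7 
   s8     s8   s8 
   s9    s10   s9 
   s10   s11  s10 
 * s11   s12  s11 
 * s12   s12  s12 
(> = start, * = accepting)

start=s0; accept=s11,s12; s0-a->s1; s0-b->s2; s1-a->s3; s1-b->s1; s2-a->s1; s2-b->s4; s3-a->s5; s3-b->s3; s4-a->s6; s4-b->s7; s5-a->s8; s5-b->s5; s6-a->s3; s6-b->s9; s7-a->s1; s7-b->s7; s8-a->s8; s8-b->s8; s9-a->s10; s9-b->s9; s10-a->s11; s10-b->s10; s11-a->s12; s11-b->s11; s12-a->s12; s12-b->s12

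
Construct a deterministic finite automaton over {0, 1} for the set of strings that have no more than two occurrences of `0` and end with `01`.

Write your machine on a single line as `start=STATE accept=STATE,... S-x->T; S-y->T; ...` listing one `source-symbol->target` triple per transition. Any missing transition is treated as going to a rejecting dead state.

Build one automaton per condition and run them in lockstep. The first has 4 states tracking the count of `0`s, saturating at 3; the second has 3 states tracking how much of the suffix `01` has currently been matched. A product state is a pair (one from each), accepting exactly when both do. Minimizing collapses redundant product states.
With 7 states:
       0  1 
>  A   B  A 
   B   C  D 
   C   E  F 
 * D   C  G 
   E   E  E 
 * F   E  E 
   G   C  G 
(> = start, * = accepting)

start=A; accept=D,F; A-0->B; A-1->A; B-0->C; B-1->D; C-0->E; C-1->F; D-0->C; D-1->G; E-0->E; E-1->E; F-0->E; F-1->E; G-0->C; G-1->G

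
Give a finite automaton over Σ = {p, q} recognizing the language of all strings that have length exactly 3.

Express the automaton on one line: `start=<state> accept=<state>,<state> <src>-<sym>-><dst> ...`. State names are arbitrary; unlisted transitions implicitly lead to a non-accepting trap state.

start=S0 accept=S3 S0-p->S1 S0-q->S1 S1-p->S2 S1-q->S2 S2-p->S3 S2-q->S3 S3-p->S4 S3-q->S4 S4-p->S4 S4-q->S4

Count input length up to 4: every symbol moves from S0 toward S4, which means 'more than 3' and absorbs. Accept from {S3}.
        p   q  
>  S0   S1  S1 
   S1   S2  S2 
   S2   S3  S3 
 * S3   S4  S4 
   S4   S4  S4 
(> = start, * = accepting)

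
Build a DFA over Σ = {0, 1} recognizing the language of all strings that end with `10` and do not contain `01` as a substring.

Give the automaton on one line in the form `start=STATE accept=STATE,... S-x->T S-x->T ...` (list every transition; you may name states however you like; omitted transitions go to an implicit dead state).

Handle the two conditions separately and then intersect. One (3 states) tracks how much of the suffix `10` has currently been matched; the other (3 states) tracks partial matches of the forbidden pattern `01`. Each combined state is a pair, one component from each; accept when both components accept. Minimizing collapses redundant product states.
With 4 states:
        0   1  
>  q0   q1  q2 
   q1   q1  q1 
   q2   q3  q2 
 * q3   q1  q1 
(> = start, * = accepting)

start=q0 accept=q3 q0-0->q1 q0-1->q2 q1-0->q1 q1-1->q1 q2-0->q3 q2-1->q2 q3-0->q1 q3-1->q1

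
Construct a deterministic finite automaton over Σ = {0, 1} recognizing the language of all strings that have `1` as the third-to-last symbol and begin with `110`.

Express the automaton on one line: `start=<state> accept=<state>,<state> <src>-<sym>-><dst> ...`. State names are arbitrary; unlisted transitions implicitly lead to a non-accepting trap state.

start=A accept=E,F,G,L A-0->B A-1->C B-0->B B-1->B C-0->B C-1->D D-0->E D-1->B E-0->F E-1->G F-0->H F-1->I G-0->J G-1->K H-0->H H-1->I I-0->J I-1->K J-0->F J-1->G K-0->E K-1->L L-0->E L-1->L

Run two small machines in parallel and take their product. The first has 15 states tracking the last 3 symbols read; the second has 5 states tracking whether the input so far still matches the prefix `110`. A product state is a pair (one from each), accepting exactly when both do. After merging equivalent states the machine shrinks.
       0  1 
>  A   B  C 
   B   B  B 
   C   B  D 
   D   E  B 
 * E   F  G 
 * F   H  I 
 * G   J  K 
   H   H  I 
   I   J  K 
   J   F  G 
   K   E  L 
 * L   E  L 
(> = start, * = accepting)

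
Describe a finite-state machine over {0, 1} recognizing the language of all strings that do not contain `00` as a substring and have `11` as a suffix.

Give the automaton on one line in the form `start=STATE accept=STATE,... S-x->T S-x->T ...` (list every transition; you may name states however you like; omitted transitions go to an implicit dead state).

Build one automaton per condition and run them in lockstep. One (3 states) tracks partial matches of the forbidden pattern `00`; the other (3 states) tracks how much of the suffix `11` has currently been matched. Each combined state is a pair, one component from each; accept when both components accept. After merging equivalent states the machine shrinks.
A 5-state machine:
       0  1 
>  A   B  C 
   B   D  C 
   C   B  E 
   D   D  D 
 * E   B  E 
(> = start, * = accepting)

start=A accept=E A-0->B A-1->C B-0->D B-1->C C-0->B C-1->E D-0->D D-1->D E-0->B E-1->E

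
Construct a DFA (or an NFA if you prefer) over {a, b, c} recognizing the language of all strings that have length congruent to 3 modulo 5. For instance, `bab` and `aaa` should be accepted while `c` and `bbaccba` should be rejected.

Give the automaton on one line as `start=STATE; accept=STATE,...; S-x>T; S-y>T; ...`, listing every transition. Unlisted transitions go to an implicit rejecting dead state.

start=q0; accept=q3; q0-a>q1; q0-b>q1; q0-c>q1; q1-a>q2; q1-b>q2; q1-c>q2; q2-a>q3; q2-b>q3; q2-c>q3; q3-a>q4; q3-b>q4; q3-c>q4; q4-a>q0; q4-b>q0; q4-c>q0

Only the length mod 5 matters, so use a 5-cycle: from any state, every input symbol moves to the next state, wrapping q4 back to q0. Mark q3 accepting.
        a   b   c  
>  q0   q1  q1  q1 
   q1   q2  q2  q2 
   q2   q3  q3  q3 
 * q3   q4  q4  q4 
   q4   q0  q0  q0 
(> = start, * = accepting)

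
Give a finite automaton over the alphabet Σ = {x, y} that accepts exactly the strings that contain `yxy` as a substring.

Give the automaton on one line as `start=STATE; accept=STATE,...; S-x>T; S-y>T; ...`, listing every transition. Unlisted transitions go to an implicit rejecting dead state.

Track how much of `yxy` has been matched so far: state s0 is no progress, s3 is the absorbing accept state reached once `yxy` has occurred. Intermediate states record partial matches; on a mismatch, fall back to the longest reusable overlap.
With 4 states:
        x   y  
>  s0   s0  s1 
   s1   s2  s1 
   s2   s0  s3 
 * s3   s3  s3 
(> = start, * = accepting)

start=s0; accept=s3; s0-x>s0; s0-y>s1; s1-x>s2; s1-y>s1; s2-x>s0; s2-y>s3; s3-x>s3; s3-y>s3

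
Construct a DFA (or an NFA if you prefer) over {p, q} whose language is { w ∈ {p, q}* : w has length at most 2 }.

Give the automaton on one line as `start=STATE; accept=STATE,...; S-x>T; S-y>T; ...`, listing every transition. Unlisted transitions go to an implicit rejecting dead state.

Count input length up to 3: every symbol moves from s0 toward s3, which means 'more than 2' and absorbs. Accept from {s0, s1, s2}.
With 4 states:
        p   q  
>* s0   s1  s1 
 * s1   s2  s2 
 * s2   s3  s3 
   s3   s3  s3 
(> = start, * = accepting)

start=s0; accept=s0,s1,s2; s0-p>s1; s0-q>s1; s1-p>s2; s1-q>s2; s2-p>s3; s2-q>s3; s3-p>s3; s3-q>s3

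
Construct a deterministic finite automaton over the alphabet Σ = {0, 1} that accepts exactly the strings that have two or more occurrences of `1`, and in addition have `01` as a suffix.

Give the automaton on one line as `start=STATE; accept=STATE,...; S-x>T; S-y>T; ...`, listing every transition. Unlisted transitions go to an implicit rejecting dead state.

start=q0; accept=q3; q0-0>q0; q0-1>q1; q1-0>q2; q1-1>q1; q2-0>q2; q2-1>q3; q3-0>q2; q3-1>q1

Run two small machines in parallel and take their product. The first has 4 states tracking the count of `1`s, saturating at 3; the second has 3 states tracking how much of the suffix `01` has currently been matched. A product state is a pair (one from each), accepting exactly when both do. Equivalent product states are then merged.
4 states suffice.
        0   1  
>  q0   q0  q1 
   q1   q2  q1 
   q2   q2  q3 
 * q3   q2  q1 
(> = start, * = accepting)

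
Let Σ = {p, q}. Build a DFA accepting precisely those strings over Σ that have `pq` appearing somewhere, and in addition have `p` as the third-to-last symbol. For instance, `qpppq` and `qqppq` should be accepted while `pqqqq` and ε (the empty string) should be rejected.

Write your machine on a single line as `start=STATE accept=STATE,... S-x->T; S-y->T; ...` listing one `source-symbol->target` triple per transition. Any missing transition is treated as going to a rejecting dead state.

Handle the two conditions separately and then intersect. One (3 states) tracks whether and how much of `pq` has been seen; the other (15 states) tracks the last 3 symbols read. Each combined state is a pair, one component from each; accept when both components accept. Minimizing collapses redundant product states.
An 11-state machine:
          p    q  
>  S0     S1   S0 
   S1     S2   S3 
   S2     S2   S4 
   S3     S5   S6 
 * S4     S5   S6 
 * S5     S7   S3 
 * S6     S8   S9 
   S7    S10   S4 
   S8     S7   S3 
   S9     S8   S9 
 * S10   S10   S4 
(> = start, * = accepting)

start=S0; accept=S4,S5,S6,S10; S0-p->S1; S0-q->S0; S1-p->S2; S1-q->S3; S2-p->S2; S2-q->S4; S3-p->S5; S3-q->S6; S4-p->S5; S4-q->S6; S5-p->S7; S5-q->S3; S6-p->S8; S6-q->S9; S7-p->S10; S7-q->S4; S8-p->S7; S8-q->S3; S9-p->S8; S9-q->S9; S10-p->S10; S10-q->S4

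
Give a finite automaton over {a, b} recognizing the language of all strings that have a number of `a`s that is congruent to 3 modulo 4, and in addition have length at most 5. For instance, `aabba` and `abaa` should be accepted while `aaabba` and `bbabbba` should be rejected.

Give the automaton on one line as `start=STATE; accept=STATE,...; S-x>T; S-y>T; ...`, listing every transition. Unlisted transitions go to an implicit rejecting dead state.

start=q0; accept=q6,q10,q12; q0-a>q1; q0-b>q2; q1-a>q3; q1-b>q4; q2-a>q4; q2-b>q5; q3-a>q6; q3-b>q7; q4-a>q7; q4-b>q8; q5-a>q8; q5-b>q9; q6-a>q9; q6-b>q10; q7-a>q10; q7-b>q11; q8-a>q11; q8-b>q9; q9-a>q9; q9-b>q9; q10-a>q9; q10-b>q12; q11-a>q12; q11-b>q9; q12-a>q9; q12-b>q9

Build one automaton per condition and run them in lockstep. One (4 states) tracks the count of `a`s modulo 4; the other (7 states) tracks the input length, saturating at 6. Each combined state is a pair, one component from each; accept when both components accept. Equivalent product states are then merged.
A 13-state machine:
          a    b  
>  q0     q1   q2 
   q1     q3   q4 
   q2     q4   q5 
   q3     q6   q7 
   q4     q7   q8 
   q5     q8   q9 
 * q6     q9  q10 
   q7    q10  q11 
   q8    q11   q9 
   q9     q9   q9 
 * q10    q9  q12 
   q11   q12   q9 
 * q12    q9   q9 
(> = start, * = accepting)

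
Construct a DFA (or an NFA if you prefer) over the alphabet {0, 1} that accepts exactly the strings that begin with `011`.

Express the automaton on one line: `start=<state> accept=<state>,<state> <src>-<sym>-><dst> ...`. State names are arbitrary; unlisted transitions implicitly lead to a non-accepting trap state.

Check the first 3 symbols one by one: S0 through S2 record how many have matched `011` so far; any wrong symbol goes to the dead state S4. After all 3 match we enter the accepting sink S3.
        0   1  
>  S0   S1  S4 
   S1   S4  S2 
   S2   S4  S3 
 * S3   S3  S3 
   S4   S4  S4 
(> = start, * = accepting)

start=S0 accept=S3 S0-0->S1 S0-1->S4 S1-0->S4 S1-1->S2 S2-0->S4 S2-1->S3 S3-0->S3 S3-1->S3 S4-0->S4 S4-1->S4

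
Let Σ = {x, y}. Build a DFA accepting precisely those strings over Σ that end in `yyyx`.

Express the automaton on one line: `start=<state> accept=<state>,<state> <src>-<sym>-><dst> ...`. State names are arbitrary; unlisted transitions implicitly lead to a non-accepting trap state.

start=S0 accept=S4 S0-x->S0 S0-y->S1 S1-x->S0 S1-y->S2 S2-x->S0 S2-y->S3 S3-x->S4 S3-y->S3 S4-x->S0 S4-y->S1

Let each state record the length of the longest suffix of the input read so far that is also a prefix of `yyyx`. S1 means the last symbol is `y`; S2 means the last 2 symbols are `yy`; S3 means the last 3 symbols are `yyy`; S4 means the last 4 symbols are `yyyx`. Accept only at S4, where the string currently ends in `yyyx`.
A 5-state machine:
        x   y  
>  S0   S0  S1 
   S1   S0  S2 
   S2   S0  S3 
   S3   S4  S3 
 * S4   S0  S1 
(> = start, * = accepting)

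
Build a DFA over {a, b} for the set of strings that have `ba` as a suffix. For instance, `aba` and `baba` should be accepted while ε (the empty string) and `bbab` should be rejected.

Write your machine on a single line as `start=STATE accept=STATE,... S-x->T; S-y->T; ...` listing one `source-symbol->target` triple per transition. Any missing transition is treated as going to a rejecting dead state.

Let each state record the length of the longest suffix of the input read so far that is also a prefix of `ba`. q1 means the last symbol is `b`; q2 means the last 2 symbols are `ba`. Accept only at q2, where the string currently ends in `ba`.
A 3-state machine:
        a   b  
>  q0   q0  q1 
   q1   q2  q1 
 * q2   q0  q1 
(> = start, * = accepting)

start=q0; accept=q2; q0-a->q0; q0-b->q1; q1-a->q2; q1-b->q1; q2-a->q0; q2-b->q1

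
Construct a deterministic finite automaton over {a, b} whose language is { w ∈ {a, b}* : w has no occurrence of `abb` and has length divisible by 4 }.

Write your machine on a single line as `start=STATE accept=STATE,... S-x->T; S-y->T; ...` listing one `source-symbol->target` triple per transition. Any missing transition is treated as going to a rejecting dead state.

Build one automaton per condition and run them in lockstep. The first has 4 states tracking partial matches of the forbidden pattern `abb`; the second has 4 states tracking the input length modulo 4. A product state is a pair (one from each), accepting exactly when both do. After merging equivalent states the machine shrinks.
          a    b  
>* S0     S1   S2 
   S1     S3   S4 
   S2     S3   S5 
   S3     S6   S7 
   S4     S6   S8 
   S5     S6   S9 
   S6    S10  S11 
   S7    S10   S8 
   S8     S8   S8 
   S9    S10   S0 
 * S10    S1  S12 
 * S11    S1   S8 
   S12    S3   S8 
(> = start, * = accepting)

start=S0; accept=S0,S10,S11; S0-a->S1; S0-b->S2; S1-a->S3; S1-b->S4; S2-a->S3; S2-b->S5; S3-a->S6; S3-b->S7; S4-a->S6; S4-b->S8; S5-a->S6; S5-b->S9; S6-a->S10; S6-b->S11; S7-a->S10; S7-b->S8; S8-a->S8; S8-b->S8; S9-a->S10; S9-b->S0; S10-a->S1; S10-b->S12; S11-a->S1; S11-b->S8; S12-a->S3; S12-b->S8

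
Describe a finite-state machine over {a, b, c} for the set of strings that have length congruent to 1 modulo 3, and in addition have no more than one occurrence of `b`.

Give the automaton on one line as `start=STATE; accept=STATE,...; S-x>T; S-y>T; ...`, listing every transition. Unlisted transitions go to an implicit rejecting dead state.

start=S0; accept=S1,S2; S0-a>S1; S0-b>S2; S0-c>S1; S1-a>S3; S1-b>S4; S1-c>S3; S2-a>S4; S2-b>S5; S2-c>S4; S3-a>S0; S3-b>S6; S3-c>S0; S4-a>S6; S4-b>S7; S4-c>S6; S5-a>S7; S5-b>S7; S5-c>S7; S6-a>S2; S6-b>S8; S6-c>S2; S7-a>S8; S7-b>S8; S7-c>S8; S8-a>S5; S8-b>S5; S8-c>S5

Build one automaton per condition and run them in lockstep. One (3 states) tracks the input length modulo 3; the other (3 states) tracks the count of `b`s, saturating at 2. Each combined state is a pair, one component from each; accept when both components accept.
A 9-state machine:
        a   b   c  
>  S0   S1  S2  S1 
 * S1   S3  S4  S3 
 * S2   S4  S5  S4 
   S3   S0  S6  S0 
   S4   S6  S7  S6 
   S5   S7  S7  S7 
   S6   S2  S8  S2 
   S7   S8  S8  S8 
   S8   S5  S5  S5 
(> = start, * = accepting)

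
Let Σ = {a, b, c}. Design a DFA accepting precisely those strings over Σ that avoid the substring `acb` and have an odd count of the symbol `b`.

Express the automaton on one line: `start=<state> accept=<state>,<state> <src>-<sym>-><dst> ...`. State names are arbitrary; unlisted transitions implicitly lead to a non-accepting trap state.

Run two small machines in parallel and take their product. The first has 4 states tracking partial matches of the forbidden pattern `acb`; the second has 2 states tracking the count of `b`s modulo 2. A product state is a pair (one from each), accepting exactly when both do.
With 8 states:
        a   b   c  
>  q0   q1  q2  q0 
   q1   q1  q2  q3 
 * q2   q4  q0  q2 
   q3   q1  q5  q0 
 * q4   q4  q0  q6 
   q5   q5  q7  q5 
 * q6   q4  q7  q2 
   q7   q7  q5  q7 
(> = start, * = accepting)

start=q0 accept=q2,q4,q6 q0-a->q1 q0-b->q2 q0-c->q0 q1-a->q1 q1-b->q2 q1-c->q3 q2-a->q4 q2-b->q0 q2-c->q2 q3-a->q1 q3-b->q5 q3-c->q0 q4-a->q4 q4-b->q0 q4-c->q6 q5-a->q5 q5-b->q7 q5-c->q5 q6-a->q4 q6-b->q7 q6-c->q2 q7-a->q7 q7-b->q5 q7-c->q7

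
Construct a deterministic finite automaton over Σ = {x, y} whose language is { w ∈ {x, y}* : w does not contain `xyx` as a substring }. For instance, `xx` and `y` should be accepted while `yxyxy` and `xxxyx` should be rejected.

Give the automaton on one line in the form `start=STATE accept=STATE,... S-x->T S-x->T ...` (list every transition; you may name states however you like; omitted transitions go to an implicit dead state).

This is the complement of 'contains `xyx`'. Use the same substring-matching states — q0 through q3 holding how much of `xyx` has just been matched — but flip the accepting set: everything except the trap q3 accepts.
With 4 states:
        x   y  
>* q0   q1  q0 
 * q1   q1  q2 
 * q2   q3  q0 
   q3   q3  q3 
(> = start, * = accepting)

start=q0 accept=q0,q1,q2 q0-x->q1 q0-y->q0 q1-x->q1 q1-y->q2 q2-x->q3 q2-y->q0 q3-x->q3 q3-y->q3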